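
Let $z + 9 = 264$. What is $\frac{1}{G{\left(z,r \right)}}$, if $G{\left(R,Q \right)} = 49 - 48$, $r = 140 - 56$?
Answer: $1$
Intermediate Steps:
$r = 84$ ($r = 140 - 56 = 84$)
$z = 255$ ($z = -9 + 264 = 255$)
$G{\left(R,Q \right)} = 1$ ($G{\left(R,Q \right)} = 49 - 48 = 1$)
$\frac{1}{G{\left(z,r \right)}} = 1^{-1} = 1$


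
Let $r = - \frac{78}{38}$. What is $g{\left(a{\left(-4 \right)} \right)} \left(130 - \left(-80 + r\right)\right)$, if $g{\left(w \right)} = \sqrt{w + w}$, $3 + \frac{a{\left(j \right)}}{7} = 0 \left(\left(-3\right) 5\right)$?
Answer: $\frac{4029 i \sqrt{42}}{19} \approx 1374.3 i$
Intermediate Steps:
$a{\left(j \right)} = -21$ ($a{\left(j \right)} = -21 + 7 \cdot 0 \left(\left(-3\right) 5\right) = -21 + 7 \cdot 0 \left(-15\right) = -21 + 7 \cdot 0 = -21 + 0 = -21$)
$g{\left(w \right)} = \sqrt{2} \sqrt{w}$ ($g{\left(w \right)} = \sqrt{2 w} = \sqrt{2} \sqrt{w}$)
$r = - \frac{39}{19}$ ($r = \left(-78\right) \frac{1}{38} = - \frac{39}{19} \approx -2.0526$)
$g{\left(a{\left(-4 \right)} \right)} \left(130 - \left(-80 + r\right)\right) = \sqrt{2} \sqrt{-21} \left(130 + \left(80 - - \frac{39}{19}\right)\right) = \sqrt{2} i \sqrt{21} \left(130 + \left(80 + \frac{39}{19}\right)\right) = i \sqrt{42} \left(130 + \frac{1559}{19}\right) = i \sqrt{42} \cdot \frac{4029}{19} = \frac{4029 i \sqrt{42}}{19}$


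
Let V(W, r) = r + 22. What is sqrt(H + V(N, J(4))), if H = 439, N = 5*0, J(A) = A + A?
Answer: sqrt(469) ≈ 21.656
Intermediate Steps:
J(A) = 2*A
N = 0
V(W, r) = 22 + r
sqrt(H + V(N, J(4))) = sqrt(439 + (22 + 2*4)) = sqrt(439 + (22 + 8)) = sqrt(439 + 30) = sqrt(469)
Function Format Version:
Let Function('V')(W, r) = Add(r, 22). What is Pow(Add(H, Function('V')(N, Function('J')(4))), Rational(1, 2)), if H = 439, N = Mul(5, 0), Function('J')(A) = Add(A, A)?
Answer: Pow(469, Rational(1, 2)) ≈ 21.656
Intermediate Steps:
Function('J')(A) = Mul(2, A)
N = 0
Function('V')(W, r) = Add(22, r)
Pow(Add(H, Function('V')(N, Function('J')(4))), Rational(1, 2)) = Pow(Add(439, Add(22, Mul(2, 4))), Rational(1, 2)) = Pow(Add(439, Add(22, 8)), Rational(1, 2)) = Pow(Add(439, 30), Rational(1, 2)) = Pow(469, Rational(1, 2))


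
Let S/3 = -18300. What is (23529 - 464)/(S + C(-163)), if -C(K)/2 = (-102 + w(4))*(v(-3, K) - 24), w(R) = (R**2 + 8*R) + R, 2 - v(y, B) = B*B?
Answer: -4613/542800 ≈ -0.0084985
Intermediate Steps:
S = -54900 (S = 3*(-18300) = -54900)
v(y, B) = 2 - B**2 (v(y, B) = 2 - B*B = 2 - B**2)
w(R) = R**2 + 9*R
C(K) = -2200 - 100*K**2 (C(K) = -2*(-102 + 4*(9 + 4))*((2 - K**2) - 24) = -2*(-102 + 4*13)*(-22 - K**2) = -2*(-102 + 52)*(-22 - K**2) = -(-100)*(-22 - K**2) = -2*(1100 + 50*K**2) = -2200 - 100*K**2)
(23529 - 464)/(S + C(-163)) = (23529 - 464)/(-54900 + (-2200 - 100*(-163)**2)) = 23065/(-54900 + (-2200 - 100*26569)) = 23065/(-54900 + (-2200 - 2656900)) = 23065/(-54900 - 2659100) = 23065/(-2714000) = 23065*(-1/2714000) = -4613/542800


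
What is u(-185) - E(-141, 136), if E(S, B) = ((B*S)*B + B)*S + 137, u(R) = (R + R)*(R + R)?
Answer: -367563037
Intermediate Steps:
u(R) = 4*R**2 (u(R) = (2*R)*(2*R) = 4*R**2)
E(S, B) = 137 + S*(B + S*B**2) (E(S, B) = (S*B**2 + B)*S + 137 = (B + S*B**2)*S + 137 = S*(B + S*B**2) + 137 = 137 + S*(B + S*B**2))
u(-185) - E(-141, 136) = 4*(-185)**2 - (137 + 136*(-141) + 136**2*(-141)**2) = 4*34225 - (137 - 19176 + 18496*19881) = 136900 - (137 - 19176 + 367718976) = 136900 - 1*367699937 = 136900 - 367699937 = -367563037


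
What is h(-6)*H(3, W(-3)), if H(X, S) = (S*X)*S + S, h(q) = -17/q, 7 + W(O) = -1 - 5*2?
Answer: 2703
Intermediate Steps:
W(O) = -18 (W(O) = -7 + (-1 - 5*2) = -7 + (-1 - 10) = -7 - 11 = -18)
H(X, S) = S + X*S**2 (H(X, S) = X*S**2 + S = S + X*S**2)
h(-6)*H(3, W(-3)) = (-17/(-6))*(-18*(1 - 18*3)) = (-17*(-1/6))*(-18*(1 - 54)) = 17*(-18*(-53))/6 = (17/6)*954 = 2703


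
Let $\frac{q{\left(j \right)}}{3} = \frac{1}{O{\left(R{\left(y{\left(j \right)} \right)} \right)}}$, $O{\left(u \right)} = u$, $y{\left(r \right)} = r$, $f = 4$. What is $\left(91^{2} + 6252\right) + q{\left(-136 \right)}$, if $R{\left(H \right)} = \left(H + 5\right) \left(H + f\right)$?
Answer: $\frac{83768213}{5764} \approx 14533.0$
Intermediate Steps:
$R{\left(H \right)} = \left(4 + H\right) \left(5 + H\right)$ ($R{\left(H \right)} = \left(H + 5\right) \left(H + 4\right) = \left(5 + H\right) \left(4 + H\right) = \left(4 + H\right) \left(5 + H\right)$)
$q{\left(j \right)} = \frac{3}{20 + j^{2} + 9 j}$
$\left(91^{2} + 6252\right) + q{\left(-136 \right)} = \left(91^{2} + 6252\right) + \frac{3}{20 + \left(-136\right)^{2} + 9 \left(-136\right)} = \left(8281 + 6252\right) + \frac{3}{20 + 18496 - 1224} = 14533 + \frac{3}{17292} = 14533 + 3 \cdot \frac{1}{17292} = 14533 + \frac{1}{5764} = \frac{83768213}{5764}$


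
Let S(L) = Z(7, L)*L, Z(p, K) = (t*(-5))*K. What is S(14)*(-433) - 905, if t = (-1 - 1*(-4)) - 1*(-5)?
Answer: 3393815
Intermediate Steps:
t = 8 (t = (-1 + 4) + 5 = 3 + 5 = 8)
Z(p, K) = -40*K (Z(p, K) = (8*(-5))*K = -40*K)
S(L) = -40*L² (S(L) = (-40*L)*L = -40*L²)
S(14)*(-433) - 905 = -40*14²*(-433) - 905 = -40*196*(-433) - 905 = -7840*(-433) - 905 = 3394720 - 905 = 3393815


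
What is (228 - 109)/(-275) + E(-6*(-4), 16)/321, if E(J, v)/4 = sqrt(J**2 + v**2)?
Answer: -119/275 + 32*sqrt(13)/321 ≈ -0.073295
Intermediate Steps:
E(J, v) = 4*sqrt(J**2 + v**2)
(228 - 109)/(-275) + E(-6*(-4), 16)/321 = (228 - 109)/(-275) + (4*sqrt((-6*(-4))**2 + 16**2))/321 = 119*(-1/275) + (4*sqrt(24**2 + 256))*(1/321) = -119/275 + (4*sqrt(576 + 256))*(1/321) = -119/275 + (4*sqrt(832))*(1/321) = -119/275 + (4*(8*sqrt(13)))*(1/321) = -119/275 + (32*sqrt(13))*(1/321) = -119/275 + 32*sqrt(13)/321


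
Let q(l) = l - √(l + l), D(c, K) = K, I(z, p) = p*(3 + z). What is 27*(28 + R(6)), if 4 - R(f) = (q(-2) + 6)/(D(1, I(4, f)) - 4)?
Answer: 16362/19 + 27*I/19 ≈ 861.16 + 1.4211*I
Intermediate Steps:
q(l) = l - √2*√l (q(l) = l - √(2*l) = l - √2*√l)
R(f) = 4 - (4 - 2*I)/(-4 + 7*f) (R(f) = 4 - ((-2 - √2*√(-2)) + 6)/(f*(3 + 4) - 4) = 4 - ((-2 - √2*I*√2) + 6)/(f*7 - 4) = 4 - ((-2 - 2*I) + 6)/(7*f - 4) = 4 - (4 - 2*I)/(-4 + 7*f))
27*(28 + R(6)) = 27*(28 + 2*(-10 + I + 14*6)/(-4 + 7*6)) = 27*(28 + 2*(-10 + I + 84)/(-4 + 42)) = 27*(28 + 2*(74 + I)/38) = 27*(28 + 2*(1/38)*(74 + I)) = 27*(28 + (74/19 + I/19)) = 27*(606/19 + I/19) = 16362/19 + 27*I/19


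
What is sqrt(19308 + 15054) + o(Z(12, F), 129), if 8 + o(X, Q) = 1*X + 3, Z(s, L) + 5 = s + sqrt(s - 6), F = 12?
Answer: 2 + sqrt(6) + 3*sqrt(3818) ≈ 189.82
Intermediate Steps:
Z(s, L) = -5 + s + sqrt(-6 + s) (Z(s, L) = -5 + (s + sqrt(s - 6)) = -5 + (s + sqrt(-6 + s)) = -5 + s + sqrt(-6 + s))
o(X, Q) = -5 + X (o(X, Q) = -8 + (1*X + 3) = -8 + (X + 3) = -8 + (3 + X) = -5 + X)
sqrt(19308 + 15054) + o(Z(12, F), 129) = sqrt(19308 + 15054) + (-5 + (-5 + 12 + sqrt(-6 + 12))) = sqrt(34362) + (-5 + (-5 + 12 + sqrt(6))) = 3*sqrt(3818) + (-5 + (7 + sqrt(6))) = 3*sqrt(3818) + (2 + sqrt(6)) = 2 + sqrt(6) + 3*sqrt(3818)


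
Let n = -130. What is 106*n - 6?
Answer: -13786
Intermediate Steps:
106*n - 6 = 106*(-130) - 6 = -13780 - 6 = -13786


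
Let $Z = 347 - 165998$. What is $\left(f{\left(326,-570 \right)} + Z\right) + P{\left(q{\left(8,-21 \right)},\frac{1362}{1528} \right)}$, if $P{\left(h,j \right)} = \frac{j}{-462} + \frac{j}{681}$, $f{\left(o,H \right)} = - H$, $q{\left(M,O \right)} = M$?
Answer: $- \frac{19422770209}{117656} \approx -1.6508 \cdot 10^{5}$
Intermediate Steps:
$P{\left(h,j \right)} = - \frac{73 j}{104874}$ ($P{\left(h,j \right)} = j \left(- \frac{1}{462}\right) + j \frac{1}{681} = - \frac{j}{462} + \frac{j}{681} = - \frac{73 j}{104874}$)
$Z = -165651$ ($Z = 347 - 165998 = -165651$)
$\left(f{\left(326,-570 \right)} + Z\right) + P{\left(q{\left(8,-21 \right)},\frac{1362}{1528} \right)} = \left(\left(-1\right) \left(-570\right) - 165651\right) - \frac{73 \cdot \frac{1362}{1528}}{104874} = \left(570 - 165651\right) - \frac{73 \cdot 1362 \cdot \frac{1}{1528}}{104874} = -165081 - \frac{73}{117656} = - \frac{19422770209}{117656}$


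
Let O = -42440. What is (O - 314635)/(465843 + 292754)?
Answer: -357075/758597 ≈ -0.47070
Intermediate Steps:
(O - 314635)/(465843 + 292754) = (-42440 - 314635)/(465843 + 292754) = -357075/758597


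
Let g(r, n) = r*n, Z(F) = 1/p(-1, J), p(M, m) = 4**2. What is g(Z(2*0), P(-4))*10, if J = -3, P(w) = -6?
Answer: -15/4 ≈ -3.7500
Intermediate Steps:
p(M, m) = 16
Z(F) = 1/16
g(r, n) = n*r
g(Z(2*0), P(-4))*10 = -6*1/16*10 = -3/8*10 = -15/4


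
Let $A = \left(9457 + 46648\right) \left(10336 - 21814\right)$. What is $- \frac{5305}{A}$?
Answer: $\frac{1061}{128794638} \approx 8.2379 \cdot 10^{-6}$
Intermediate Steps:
$A = -643973190$ ($A = 56105 \left(-11478\right) = -643973190$)
$- \frac{5305}{A} = - \frac{5305}{-643973190} = \left(-5305\right) \left(- \frac{1}{643973190}\right) = \frac{1061}{128794638}$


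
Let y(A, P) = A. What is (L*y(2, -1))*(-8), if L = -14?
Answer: 224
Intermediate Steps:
(L*y(2, -1))*(-8) = -14*2*(-8) = -28*(-8) = 224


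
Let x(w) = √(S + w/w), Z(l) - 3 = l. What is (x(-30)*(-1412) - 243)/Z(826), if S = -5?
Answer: -243/829 - 2824*I/829 ≈ -0.29312 - 3.4065*I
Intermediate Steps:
Z(l) = 3 + l
x(w) = 2*I (x(w) = √(-5 + w/w) = √(-5 + 1) = √(-4) = 2*I)
(x(-30)*(-1412) - 243)/Z(826) = ((2*I)*(-1412) - 243)/(3 + 826) = (-2824*I - 243)/829 = (-243 - 2824*I)*(1/829) = -243/829 - 2824*I/829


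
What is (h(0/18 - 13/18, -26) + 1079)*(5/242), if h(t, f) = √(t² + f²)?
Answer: 5395/242 + 65*√1297/4356 ≈ 22.831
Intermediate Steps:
h(t, f) = √(f² + t²)
(h(0/18 - 13/18, -26) + 1079)*(5/242) = (√((-26)² + (0/18 - 13/18)²) + 1079)*(5/242) = (√(676 + (0*(1/18) - 13*1/18)²) + 1079)*(5*(1/242)) = (√(676 + (0 - 13/18)²) + 1079)*(5/242) = (√(676 + (-13/18)²) + 1079)*(5/242) = (√(676 + 169/324) + 1079)*(5/242) = (√(219193/324) + 1079)*(5/242) = (13*√1297/18 + 1079)*(5/242) = (1079 + 13*√1297/18)*(5/242) = 5395/242 + 65*√1297/4356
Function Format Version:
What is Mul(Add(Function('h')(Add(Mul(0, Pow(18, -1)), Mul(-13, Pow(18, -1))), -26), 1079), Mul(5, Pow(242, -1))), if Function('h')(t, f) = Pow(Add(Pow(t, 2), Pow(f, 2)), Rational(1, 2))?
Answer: Add(Rational(5395, 242), Mul(Rational(65, 4356), Pow(1297, Rational(1, 2)))) ≈ 22.831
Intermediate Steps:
Function('h')(t, f) = Pow(Add(Pow(f, 2), Pow(t, 2)), Rational(1, 2))
Mul(Add(Function('h')(Add(Mul(0, Pow(18, -1)), Mul(-13, Pow(18, -1))), -26), 1079), Mul(5, Pow(242, -1))) = Mul(Add(Pow(Add(Pow(-26, 2), Pow(Add(Mul(0, Pow(18, -1)), Mul(-13, Pow(18, -1))), 2)), Rational(1, 2)), 1079), Mul(5, Pow(242, -1))) = Mul(Add(Pow(Add(676, Pow(Add(Mul(0, Rational(1, 18)), Mul(-13, Rational(1, 18))), 2)), Rational(1, 2)), 1079), Mul(5, Rational(1, 242))) = Mul(Add(Pow(Add(676, Pow(Add(0, Rational(-13, 18)), 2)), Rational(1, 2)), 1079), Rational(5, 242)) = Mul(Add(Pow(Add(676, Pow(Rational(-13, 18), 2)), Rational(1, 2)), 1079), Rational(5, 242)) = Mul(Add(Pow(Add(676, Rational(169, 324)), Rational(1, 2)), 1079), Rational(5, 242)) = Mul(Add(Pow(Rational(219193, 324), Rational(1, 2)), 1079), Rational(5, 242)) = Mul(Add(Mul(Rational(13, 18), Pow(1297, Rational(1, 2))), 1079), Rational(5, 242)) = Mul(Add(1079, Mul(Rational(13, 18), Pow(1297, Rational(1, 2)))), Rational(5, 242)) = Add(Rational(5395, 242), Mul(Rational(65, 4356), Pow(1297, Rational(1, 2))))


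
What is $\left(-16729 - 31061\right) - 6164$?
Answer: $-53954$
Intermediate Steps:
$\left(-16729 - 31061\right) - 6164 = -47790 - 6164 = -53954$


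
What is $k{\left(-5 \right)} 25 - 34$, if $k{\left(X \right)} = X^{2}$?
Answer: $591$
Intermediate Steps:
$k{\left(-5 \right)} 25 - 34 = \left(-5\right)^{2} \cdot 25 - 34 = 25 \cdot 25 - 34 = 625 - 34 = 591$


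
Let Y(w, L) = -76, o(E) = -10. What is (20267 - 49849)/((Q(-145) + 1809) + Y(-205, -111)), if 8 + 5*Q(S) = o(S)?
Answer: -147910/8647 ≈ -17.105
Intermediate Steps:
Q(S) = -18/5 (Q(S) = -8/5 + (1/5)*(-10) = -8/5 - 2 = -18/5)
(20267 - 49849)/((Q(-145) + 1809) + Y(-205, -111)) = (20267 - 49849)/((-18/5 + 1809) - 76) = -29582/(9027/5 - 76) = -29582/8647/5 = -29582*5/8647 = -147910/8647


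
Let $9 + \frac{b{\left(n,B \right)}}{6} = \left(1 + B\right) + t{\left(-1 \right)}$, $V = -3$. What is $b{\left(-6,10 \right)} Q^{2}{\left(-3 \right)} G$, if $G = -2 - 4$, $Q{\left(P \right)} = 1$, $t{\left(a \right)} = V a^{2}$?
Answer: $36$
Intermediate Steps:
$t{\left(a \right)} = - 3 a^{2}$
$G = -6$ ($G = -2 - 4 = -6$)
$b{\left(n,B \right)} = -66 + 6 B$ ($b{\left(n,B \right)} = -54 + 6 \left(\left(1 + B\right) - 3 \left(-1\right)^{2}\right) = -54 + 6 \left(\left(1 + B\right) - 3\right) = -54 + 6 \left(-2 + B\right) = -54 + \left(-12 + 6 B\right) = -66 + 6 B$)
$b{\left(-6,10 \right)} Q^{2}{\left(-3 \right)} G = \left(-66 + 6 \cdot 10\right) 1^{2} \left(-6\right) = \left(-66 + 60\right) 1 \left(-6\right) = \left(-6\right) 1 \left(-6\right) = \left(-6\right) \left(-6\right) = 36$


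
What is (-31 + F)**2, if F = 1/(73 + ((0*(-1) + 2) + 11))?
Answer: 7102225/7396 ≈ 960.28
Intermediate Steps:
F = 1/86 (F = 1/(73 + ((0 + 2) + 11)) = 1/(73 + (2 + 11)) = 1/(73 + 13) = 1/86 ≈ 0.011628)
(-31 + F)**2 = (-31 + 1/86)**2 = (-2665/86)**2 = 7102225/7396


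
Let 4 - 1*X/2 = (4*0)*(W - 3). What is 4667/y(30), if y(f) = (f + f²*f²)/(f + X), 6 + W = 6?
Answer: 6821/31155 ≈ 0.21894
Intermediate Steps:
W = 0 (W = -6 + 6 = 0)
X = 8 (X = 8 - 2*4*0*(0 - 3) = 8 - 0*(-3) = 8 - 2*0 = 8 + 0 = 8)
y(f) = (f + f⁴)/(8 + f) (y(f) = (f + f²*f²)/(f + 8) = (f + f⁴)/(8 + f))
4667/y(30) = 4667/(((30 + 30⁴)/(8 + 30))) = 4667/(((30 + 810000)/38)) = 4667/(((1/38)*810030)) = 4667/(405015/19) = 4667*(19/405015) = 6821/31155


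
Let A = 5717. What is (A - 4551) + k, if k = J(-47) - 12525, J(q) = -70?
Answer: -11429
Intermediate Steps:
k = -12595 (k = -70 - 12525 = -12595)
(A - 4551) + k = (5717 - 4551) - 12595 = 1166 - 12595 = -11429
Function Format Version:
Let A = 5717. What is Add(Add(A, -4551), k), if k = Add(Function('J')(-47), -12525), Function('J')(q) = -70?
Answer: -11429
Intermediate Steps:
k = -12595 (k = Add(-70, -12525) = -12595)
Add(Add(A, -4551), k) = Add(Add(5717, -4551), -12595) = Add(1166, -12595) = -11429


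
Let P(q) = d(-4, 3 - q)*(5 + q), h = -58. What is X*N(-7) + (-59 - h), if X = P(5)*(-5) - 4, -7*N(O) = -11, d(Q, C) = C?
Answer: 1049/7 ≈ 149.86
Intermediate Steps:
N(O) = 11/7 (N(O) = -⅐*(-11) = 11/7)
P(q) = (3 - q)*(5 + q)
X = 96 (X = -(-3 + 5)*(5 + 5)*(-5) - 4 = -1*2*10*(-5) - 4 = -20*(-5) - 4 = 100 - 4 = 96)
X*N(-7) + (-59 - h) = 96*(11/7) + (-59 - 1*(-58)) = 1056/7 + (-59 + 58) = 1056/7 - 1 = 1049/7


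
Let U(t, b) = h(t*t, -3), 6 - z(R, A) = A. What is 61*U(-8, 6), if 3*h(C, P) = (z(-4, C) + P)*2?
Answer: -7442/3 ≈ -2480.7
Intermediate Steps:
z(R, A) = 6 - A
h(C, P) = 4 - 2*C/3 + 2*P/3 (h(C, P) = (((6 - C) + P)*2)/3 = ((6 + P - C)*2)/3 = (12 - 2*C + 2*P)/3 = 4 - 2*C/3 + 2*P/3)
U(t, b) = 2 - 2*t**2/3 (U(t, b) = 4 - 2*t*t/3 + (2/3)*(-3) = 4 - 2*t**2/3 - 2 = 2 - 2*t**2/3)
61*U(-8, 6) = 61*(2 - 2/3*(-8)**2) = 61*(2 - 2/3*64) = 61*(2 - 128/3) = 61*(-122/3) = -7442/3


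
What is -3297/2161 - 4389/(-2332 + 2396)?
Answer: -9695637/138304 ≈ -70.104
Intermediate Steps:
-3297/2161 - 4389/(-2332 + 2396) = -3297*1/2161 - 4389/64 = -3297/2161 - 4389*1/64 = -3297/2161 - 4389/64 = -9695637/138304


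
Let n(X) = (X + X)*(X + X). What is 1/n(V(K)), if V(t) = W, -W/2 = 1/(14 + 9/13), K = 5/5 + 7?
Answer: 36481/2704 ≈ 13.491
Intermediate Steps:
K = 8 (K = 5*(⅕) + 7 = 1 + 7 = 8)
W = -26/191 (W = -2/(14 + 9/13) = -2/191/13 = -2*13/191 = -26/191 ≈ -0.13613)
V(t) = -26/191
n(X) = 4*X² (n(X) = (2*X)*(2*X) = 4*X²)
1/n(V(K)) = 1/(4*(-26/191)²) = 1/(4*(676/36481)) = 1/(2704/36481) = 36481/2704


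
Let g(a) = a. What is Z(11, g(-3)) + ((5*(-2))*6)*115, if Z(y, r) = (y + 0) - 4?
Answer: -6893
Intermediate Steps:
Z(y, r) = -4 + y (Z(y, r) = y - 4 = -4 + y)
Z(11, g(-3)) + ((5*(-2))*6)*115 = (-4 + 11) + ((5*(-2))*6)*115 = 7 - 10*6*115 = 7 - 60*115 = 7 - 6900 = -6893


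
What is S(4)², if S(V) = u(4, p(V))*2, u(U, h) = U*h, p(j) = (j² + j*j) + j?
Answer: 82944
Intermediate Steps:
p(j) = j + 2*j² (p(j) = (j² + j²) + j = 2*j² + j = j + 2*j²)
S(V) = 8*V*(1 + 2*V) (S(V) = (4*(V*(1 + 2*V)))*2 = (4*V*(1 + 2*V))*2 = 8*V*(1 + 2*V))
S(4)² = (8*4*(1 + 2*4))² = (8*4*(1 + 8))² = (8*4*9)² = 288² = 82944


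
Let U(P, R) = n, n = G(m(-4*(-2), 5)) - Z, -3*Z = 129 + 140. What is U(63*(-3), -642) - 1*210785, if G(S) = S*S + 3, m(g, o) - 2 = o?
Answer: -631930/3 ≈ -2.1064e+5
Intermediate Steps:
m(g, o) = 2 + o
G(S) = 3 + S² (G(S) = S² + 3 = 3 + S²)
Z = -269/3 (Z = -(129 + 140)/3 = -⅓*269 = -269/3 ≈ -89.667)
n = 425/3 (n = (3 + (2 + 5)²) - 1*(-269/3) = (3 + 7²) + 269/3 = (3 + 49) + 269/3 = 52 + 269/3 = 425/3 ≈ 141.67)
U(P, R) = 425/3
U(63*(-3), -642) - 1*210785 = 425/3 - 1*210785 = 425/3 - 210785 = -631930/3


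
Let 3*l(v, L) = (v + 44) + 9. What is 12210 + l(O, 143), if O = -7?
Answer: 36676/3 ≈ 12225.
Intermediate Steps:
l(v, L) = 53/3 + v/3 (l(v, L) = ((v + 44) + 9)/3 = ((44 + v) + 9)/3 = (53 + v)/3 = 53/3 + v/3)
12210 + l(O, 143) = 12210 + (53/3 + (⅓)*(-7)) = 12210 + (53/3 - 7/3) = 12210 + 46/3 = 36676/3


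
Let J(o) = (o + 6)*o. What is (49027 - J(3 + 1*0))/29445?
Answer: 9800/5889 ≈ 1.6641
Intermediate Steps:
J(o) = o*(6 + o) (J(o) = (6 + o)*o = o*(6 + o))
(49027 - J(3 + 1*0))/29445 = (49027 - (3 + 1*0)*(6 + (3 + 1*0)))/29445 = (49027 - (3 + 0)*(6 + (3 + 0)))*(1/29445) = (49027 - 3*(6 + 3))*(1/29445) = (49027 - 3*9)*(1/29445) = (49027 - 1*27)*(1/29445) = (49027 - 27)*(1/29445) = 49000*(1/29445) = 9800/5889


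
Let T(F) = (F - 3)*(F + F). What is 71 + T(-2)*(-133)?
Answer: -2589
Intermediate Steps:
T(F) = 2*F*(-3 + F) (T(F) = (-3 + F)*(2*F) = 2*F*(-3 + F))
71 + T(-2)*(-133) = 71 + (2*(-2)*(-3 - 2))*(-133) = 71 + (2*(-2)*(-5))*(-133) = 71 + 20*(-133) = 71 - 2660 = -2589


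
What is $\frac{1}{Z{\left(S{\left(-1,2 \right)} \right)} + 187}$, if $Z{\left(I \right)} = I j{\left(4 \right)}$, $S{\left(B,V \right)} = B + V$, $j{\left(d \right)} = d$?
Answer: $\frac{1}{191} \approx 0.0052356$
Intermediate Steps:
$Z{\left(I \right)} = 4 I$ ($Z{\left(I \right)} = I 4 = 4 I$)
$\frac{1}{Z{\left(S{\left(-1,2 \right)} \right)} + 187} = \frac{1}{4 \left(-1 + 2\right) + 187} = \frac{1}{4 \cdot 1 + 187} = \frac{1}{4 + 187} = \frac{1}{191}$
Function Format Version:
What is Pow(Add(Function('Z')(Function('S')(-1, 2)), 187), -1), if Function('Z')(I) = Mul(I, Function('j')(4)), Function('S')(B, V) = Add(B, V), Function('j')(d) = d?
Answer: Rational(1, 191) ≈ 0.0052356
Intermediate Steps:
Function('Z')(I) = Mul(4, I) (Function('Z')(I) = Mul(I, 4) = Mul(4, I))
Pow(Add(Function('Z')(Function('S')(-1, 2)), 187), -1) = Pow(Add(Mul(4, Add(-1, 2)), 187), -1) = Pow(Add(Mul(4, 1), 187), -1) = Pow(Add(4, 187), -1) = Pow(191, -1) = Rational(1, 191)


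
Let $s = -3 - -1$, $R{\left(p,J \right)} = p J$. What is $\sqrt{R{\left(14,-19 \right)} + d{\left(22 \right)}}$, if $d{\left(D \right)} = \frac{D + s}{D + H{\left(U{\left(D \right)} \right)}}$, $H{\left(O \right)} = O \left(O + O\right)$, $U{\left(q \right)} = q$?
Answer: $\frac{2 i \sqrt{72413}}{33} \approx 16.309 i$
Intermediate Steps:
$R{\left(p,J \right)} = J p$
$H{\left(O \right)} = 2 O^{2}$ ($H{\left(O \right)} = O 2 O = 2 O^{2}$)
$s = -2$ ($s = -3 + 1 = -2$)
$d{\left(D \right)} = \frac{-2 + D}{D + 2 D^{2}}$ ($d{\left(D \right)} = \frac{D - 2}{D + 2 D^{2}} = \frac{-2 + D}{D + 2 D^{2}}$)
$\sqrt{R{\left(14,-19 \right)} + d{\left(22 \right)}} = \sqrt{\left(-19\right) 14 + \frac{-2 + 22}{22 \left(1 + 2 \cdot 22\right)}} = \sqrt{-266 + \frac{1}{22} \frac{1}{1 + 44} \cdot 20} = \sqrt{-266 + \frac{1}{22} \cdot \frac{1}{45} \cdot 20} = \sqrt{-266 + \frac{2}{99}} = \sqrt{- \frac{26332}{99}} = \frac{2 i \sqrt{72413}}{33}$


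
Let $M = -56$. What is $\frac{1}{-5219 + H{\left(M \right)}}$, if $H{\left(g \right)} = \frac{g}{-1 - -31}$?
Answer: $- \frac{15}{78313} \approx -0.00019154$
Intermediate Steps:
$H{\left(g \right)} = \frac{g}{30}$ ($H{\left(g \right)} = \frac{g}{-1 + 31} = \frac{g}{30}$)
$\frac{1}{-5219 + H{\left(M \right)}} = \frac{1}{-5219 + \frac{1}{30} \left(-56\right)} = \frac{1}{-5219 - \frac{28}{15}} = \frac{1}{- \frac{78313}{15}} = - \frac{15}{78313}$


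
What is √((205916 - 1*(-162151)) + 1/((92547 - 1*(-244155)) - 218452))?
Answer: 457*√985727270/23650 ≈ 606.69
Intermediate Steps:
√((205916 - 1*(-162151)) + 1/((92547 - 1*(-244155)) - 218452)) = √((205916 + 162151) + 1/((92547 + 244155) - 218452)) = √(368067 + 1/(336702 - 218452)) = √(368067 + 1/118250) = √(43523922751/118250) = 457*√985727270/23650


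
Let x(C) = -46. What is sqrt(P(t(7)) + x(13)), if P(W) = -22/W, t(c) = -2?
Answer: I*sqrt(35) ≈ 5.9161*I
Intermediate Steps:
sqrt(P(t(7)) + x(13)) = sqrt(-22/(-2) - 46) = sqrt(-22*(-1/2) - 46) = sqrt(11 - 46) = sqrt(-35) = I*sqrt(35)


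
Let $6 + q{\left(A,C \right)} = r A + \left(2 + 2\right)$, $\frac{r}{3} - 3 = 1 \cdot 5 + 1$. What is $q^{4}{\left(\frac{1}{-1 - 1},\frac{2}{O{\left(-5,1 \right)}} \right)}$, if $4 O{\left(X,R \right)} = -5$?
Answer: $\frac{923521}{16} \approx 57720.0$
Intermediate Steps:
$O{\left(X,R \right)} = - \frac{5}{4}$ ($O{\left(X,R \right)} = \frac{1}{4} \left(-5\right) = - \frac{5}{4}$)
$r = 27$ ($r = 9 + 3 \left(1 \cdot 5 + 1\right) = 9 + 3 \left(5 + 1\right) = 9 + 3 \cdot 6 = 9 + 18 = 27$)
$q{\left(A,C \right)} = -2 + 27 A$ ($q{\left(A,C \right)} = -6 + \left(27 A + \left(2 + 2\right)\right) = -6 + \left(27 A + 4\right) = -6 + \left(4 + 27 A\right) = -2 + 27 A$)
$q^{4}{\left(\frac{1}{-1 - 1},\frac{2}{O{\left(-5,1 \right)}} \right)} = \left(-2 + \frac{27}{-1 - 1}\right)^{4} = \left(-2 + \frac{27}{-2}\right)^{4} = \left(-2 + 27 \left(- \frac{1}{2}\right)\right)^{4} = \left(-2 - \frac{27}{2}\right)^{4} = \left(- \frac{31}{2}\right)^{4} = \frac{923521}{16}$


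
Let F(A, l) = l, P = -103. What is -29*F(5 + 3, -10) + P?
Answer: 187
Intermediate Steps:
-29*F(5 + 3, -10) + P = -29*(-10) - 103 = 290 - 103 = 187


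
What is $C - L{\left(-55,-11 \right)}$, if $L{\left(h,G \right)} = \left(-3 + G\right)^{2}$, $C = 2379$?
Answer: $2183$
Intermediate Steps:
$C - L{\left(-55,-11 \right)} = 2379 - \left(-3 - 11\right)^{2} = 2379 - \left(-14\right)^{2} = 2379 - 196 = 2183$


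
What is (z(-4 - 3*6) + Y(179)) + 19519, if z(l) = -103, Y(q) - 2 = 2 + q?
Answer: 19599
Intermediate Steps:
Y(q) = 4 + q (Y(q) = 2 + (2 + q) = 4 + q)
(z(-4 - 3*6) + Y(179)) + 19519 = (-103 + (4 + 179)) + 19519 = (-103 + 183) + 19519 = 80 + 19519 = 19599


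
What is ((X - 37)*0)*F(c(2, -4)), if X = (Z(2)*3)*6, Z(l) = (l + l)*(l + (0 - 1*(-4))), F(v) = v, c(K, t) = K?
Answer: 0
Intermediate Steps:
Z(l) = 2*l*(4 + l) (Z(l) = (2*l)*(l + (0 + 4)) = (2*l)*(l + 4) = (2*l)*(4 + l) = 2*l*(4 + l))
X = 432 (X = ((2*2*(4 + 2))*3)*6 = ((2*2*6)*3)*6 = (24*3)*6 = 72*6 = 432)
((X - 37)*0)*F(c(2, -4)) = ((432 - 37)*0)*2 = (395*0)*2 = 0*2 = 0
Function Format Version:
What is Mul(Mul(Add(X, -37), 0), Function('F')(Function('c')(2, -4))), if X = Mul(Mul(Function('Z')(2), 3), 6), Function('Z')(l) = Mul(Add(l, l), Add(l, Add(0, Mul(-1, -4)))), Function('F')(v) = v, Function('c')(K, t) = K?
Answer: 0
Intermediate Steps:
Function('Z')(l) = Mul(2, l, Add(4, l)) (Function('Z')(l) = Mul(Mul(2, l), Add(l, Add(0, 4))) = Mul(Mul(2, l), Add(l, 4)) = Mul(Mul(2, l), Add(4, l)) = Mul(2, l, Add(4, l)))
X = 432 (X = Mul(Mul(Mul(2, 2, Add(4, 2)), 3), 6) = Mul(Mul(Mul(2, 2, 6), 3), 6) = Mul(Mul(24, 3), 6) = Mul(72, 6) = 432)
Mul(Mul(Add(X, -37), 0), Function('F')(Function('c')(2, -4))) = Mul(Mul(Add(432, -37), 0), 2) = Mul(Mul(395, 0), 2) = Mul(0, 2) = 0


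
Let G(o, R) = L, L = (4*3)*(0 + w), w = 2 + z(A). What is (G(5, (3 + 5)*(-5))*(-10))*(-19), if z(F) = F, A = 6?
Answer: 18240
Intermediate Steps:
w = 8 (w = 2 + 6 = 8)
L = 96 (L = (4*3)*(0 + 8) = 12*8 = 96)
G(o, R) = 96
(G(5, (3 + 5)*(-5))*(-10))*(-19) = (96*(-10))*(-19) = -960*(-19) = 18240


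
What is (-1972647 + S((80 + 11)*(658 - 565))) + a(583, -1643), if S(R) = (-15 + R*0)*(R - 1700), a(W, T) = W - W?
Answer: -2074092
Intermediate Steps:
a(W, T) = 0
S(R) = 25500 - 15*R (S(R) = (-15 + 0)*(-1700 + R) = -15*(-1700 + R) = 25500 - 15*R)
(-1972647 + S((80 + 11)*(658 - 565))) + a(583, -1643) = (-1972647 + (25500 - 15*(80 + 11)*(658 - 565))) + 0 = (-1972647 + (25500 - 1365*93)) + 0 = (-1972647 + (25500 - 15*8463)) + 0 = (-1972647 + (25500 - 126945)) + 0 = (-1972647 - 101445) + 0 = -2074092 + 0 = -2074092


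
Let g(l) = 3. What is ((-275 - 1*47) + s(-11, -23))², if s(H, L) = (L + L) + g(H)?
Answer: 133225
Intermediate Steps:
s(H, L) = 3 + 2*L (s(H, L) = (L + L) + 3 = 2*L + 3 = 3 + 2*L)
((-275 - 1*47) + s(-11, -23))² = ((-275 - 1*47) + (3 + 2*(-23)))² = ((-275 - 47) + (3 - 46))² = (-322 - 43)² = (-365)² = 133225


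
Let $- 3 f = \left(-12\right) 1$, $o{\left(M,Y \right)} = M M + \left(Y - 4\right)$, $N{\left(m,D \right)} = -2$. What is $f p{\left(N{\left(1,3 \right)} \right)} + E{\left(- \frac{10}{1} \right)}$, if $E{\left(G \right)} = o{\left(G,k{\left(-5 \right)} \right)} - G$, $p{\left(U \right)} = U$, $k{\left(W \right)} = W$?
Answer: $93$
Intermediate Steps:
$o{\left(M,Y \right)} = -4 + Y + M^{2}$ ($o{\left(M,Y \right)} = M^{2} + \left(-4 + Y\right) = -4 + Y + M^{2}$)
$E{\left(G \right)} = -9 + G^{2} - G$ ($E{\left(G \right)} = \left(-4 - 5 + G^{2}\right) - G = \left(-9 + G^{2}\right) - G = -9 + G^{2} - G$)
$f = 4$ ($f = - \frac{\left(-12\right) 1}{3} = \left(- \frac{1}{3}\right) \left(-12\right) = 4$)
$f p{\left(N{\left(1,3 \right)} \right)} + E{\left(- \frac{10}{1} \right)} = 4 \left(-2\right) - \left(9 - 100 - 10\right) = -8 - \left(9 - 100 - 10\right) = -8 - \left(-1 - 100\right) = -8 + \left(-9 + 100 + 10\right) = -8 + 101 = 93$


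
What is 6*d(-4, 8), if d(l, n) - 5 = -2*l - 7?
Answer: 36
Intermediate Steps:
d(l, n) = -2 - 2*l (d(l, n) = 5 + (-2*l - 7) = 5 + (-7 - 2*l) = -2 - 2*l)
6*d(-4, 8) = 6*(-2 - 2*(-4)) = 6*(-2 + 8) = 6*6 = 36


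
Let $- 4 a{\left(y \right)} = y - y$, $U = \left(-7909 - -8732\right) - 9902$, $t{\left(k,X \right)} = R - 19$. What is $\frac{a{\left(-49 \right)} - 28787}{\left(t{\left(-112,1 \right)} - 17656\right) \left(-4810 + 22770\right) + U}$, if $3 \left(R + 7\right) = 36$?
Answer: $\frac{28787}{317362279} \approx 9.0707 \cdot 10^{-5}$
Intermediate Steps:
$R = 5$ ($R = -7 + \frac{1}{3} \cdot 36 = -7 + 12 = 5$)
$t{\left(k,X \right)} = -14$ ($t{\left(k,X \right)} = 5 - 19 = -14$)
$U = -9079$ ($U = \left(-7909 + 8732\right) - 9902 = 823 - 9902 = -9079$)
$a{\left(y \right)} = 0$ ($a{\left(y \right)} = - \frac{y - y}{4} = \left(- \frac{1}{4}\right) 0 = 0$)
$\frac{a{\left(-49 \right)} - 28787}{\left(t{\left(-112,1 \right)} - 17656\right) \left(-4810 + 22770\right) + U} = \frac{0 - 28787}{\left(-14 - 17656\right) \left(-4810 + 22770\right) - 9079} = - \frac{28787}{\left(-17670\right) 17960 - 9079} = - \frac{28787}{-317353200 - 9079} = - \frac{28787}{-317362279} = \left(-28787\right) \left(- \frac{1}{317362279}\right) = \frac{28787}{317362279}$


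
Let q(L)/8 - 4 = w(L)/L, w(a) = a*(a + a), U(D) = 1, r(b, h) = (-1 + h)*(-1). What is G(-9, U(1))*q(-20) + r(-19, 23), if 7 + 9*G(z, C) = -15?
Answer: 682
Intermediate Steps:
r(b, h) = 1 - h
w(a) = 2*a² (w(a) = a*(2*a) = 2*a²)
G(z, C) = -22/9 (G(z, C) = -7/9 + (⅑)*(-15) = -7/9 - 5/3 = -22/9)
q(L) = 32 + 16*L (q(L) = 32 + 8*((2*L²)/L) = 32 + 8*(2*L) = 32 + 16*L)
G(-9, U(1))*q(-20) + r(-19, 23) = -22*(32 + 16*(-20))/9 + (1 - 1*23) = -22*(32 - 320)/9 + (1 - 23) = -22/9*(-288) - 22 = 704 - 22 = 682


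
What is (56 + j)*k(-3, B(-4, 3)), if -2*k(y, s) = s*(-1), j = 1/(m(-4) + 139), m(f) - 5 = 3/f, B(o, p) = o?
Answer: -64184/573 ≈ -112.01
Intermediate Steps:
m(f) = 5 + 3/f
j = 4/573 (j = 1/((5 + 3/(-4)) + 139) = 1/((5 + 3*(-¼)) + 139) = 1/((5 - ¾) + 139) = 1/(17/4 + 139) = 1/(573/4) = 4/573 ≈ 0.0069808)
k(y, s) = s/2 (k(y, s) = -s*(-1)/2 = -(-1)*s/2 = s/2)
(56 + j)*k(-3, B(-4, 3)) = (56 + 4/573)*((½)*(-4)) = (32092/573)*(-2) = -64184/573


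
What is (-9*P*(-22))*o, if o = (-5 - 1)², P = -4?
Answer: -28512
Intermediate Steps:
o = 36 (o = (-6)² = 36)
(-9*P*(-22))*o = (-9*(-4)*(-22))*36 = (36*(-22))*36 = -792*36 = -28512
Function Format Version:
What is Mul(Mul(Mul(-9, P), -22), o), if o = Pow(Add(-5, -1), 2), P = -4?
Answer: -28512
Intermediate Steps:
o = 36 (o = Pow(-6, 2) = 36)
Mul(Mul(Mul(-9, P), -22), o) = Mul(Mul(Mul(-9, -4), -22), 36) = Mul(Mul(36, -22), 36) = Mul(-792, 36) = -28512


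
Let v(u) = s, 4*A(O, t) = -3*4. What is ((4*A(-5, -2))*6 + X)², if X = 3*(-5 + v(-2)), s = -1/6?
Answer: 30625/4 ≈ 7656.3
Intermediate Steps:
A(O, t) = -3 (A(O, t) = (-3*4)/4 = (¼)*(-12) = -3)
s = -⅙ (s = -1*⅙ = -⅙ ≈ -0.16667)
v(u) = -⅙
X = -31/2 (X = 3*(-5 - ⅙) = 3*(-31/6) = -31/2 ≈ -15.500)
((4*A(-5, -2))*6 + X)² = ((4*(-3))*6 - 31/2)² = (-12*6 - 31/2)² = (-72 - 31/2)² = (-175/2)² = 30625/4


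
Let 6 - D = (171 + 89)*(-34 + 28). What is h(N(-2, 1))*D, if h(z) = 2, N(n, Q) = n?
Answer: 3132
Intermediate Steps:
D = 1566 (D = 6 - (171 + 89)*(-34 + 28) = 6 - 260*(-6) = 6 - 1*(-1560) = 6 + 1560 = 1566)
h(N(-2, 1))*D = 2*1566 = 3132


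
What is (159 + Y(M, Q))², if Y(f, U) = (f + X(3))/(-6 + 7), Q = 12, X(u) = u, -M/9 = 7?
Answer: 9801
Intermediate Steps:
M = -63 (M = -9*7 = -63)
Y(f, U) = 3 + f (Y(f, U) = (f + 3)/(-6 + 7) = (3 + f)/1 = (3 + f)*1 = 3 + f)
(159 + Y(M, Q))² = (159 + (3 - 63))² = (159 - 60)² = 99² = 9801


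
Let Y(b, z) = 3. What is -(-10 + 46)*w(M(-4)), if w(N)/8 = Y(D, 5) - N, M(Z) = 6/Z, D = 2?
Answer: -1296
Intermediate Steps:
w(N) = 24 - 8*N (w(N) = 8*(3 - N) = 24 - 8*N)
-(-10 + 46)*w(M(-4)) = -(-10 + 46)*(24 - 48/(-4)) = -36*(24 - 48*(-1)/4) = -36*(24 - 8*(-3/2)) = -36*(24 + 12) = -36*36 = -1*1296 = -1296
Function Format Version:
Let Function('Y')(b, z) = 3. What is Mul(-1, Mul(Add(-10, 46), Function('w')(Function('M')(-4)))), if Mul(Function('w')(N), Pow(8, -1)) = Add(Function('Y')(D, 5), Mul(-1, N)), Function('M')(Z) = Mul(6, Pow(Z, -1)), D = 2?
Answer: -1296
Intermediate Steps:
Function('w')(N) = Add(24, Mul(-8, N)) (Function('w')(N) = Mul(8, Add(3, Mul(-1, N))) = Add(24, Mul(-8, N)))
Mul(-1, Mul(Add(-10, 46), Function('w')(Function('M')(-4)))) = Mul(-1, Mul(Add(-10, 46), Add(24, Mul(-8, Mul(6, Pow(-4, -1)))))) = Mul(-1, Mul(36, Add(24, Mul(-8, Mul(6, Rational(-1, 4)))))) = Mul(-1, Mul(36, Add(24, Mul(-8, Rational(-3, 2))))) = Mul(-1, Mul(36, Add(24, 12))) = Mul(-1, Mul(36, 36)) = Mul(-1, 1296) = -1296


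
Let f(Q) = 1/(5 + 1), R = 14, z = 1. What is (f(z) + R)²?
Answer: 7225/36 ≈ 200.69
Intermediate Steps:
f(Q) = ⅙ (f(Q) = 1/6 = ⅙)
(f(z) + R)² = (⅙ + 14)² = (85/6)² = 7225/36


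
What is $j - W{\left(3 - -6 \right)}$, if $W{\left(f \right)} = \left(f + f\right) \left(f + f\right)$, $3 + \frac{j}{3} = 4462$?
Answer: $13053$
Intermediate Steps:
$j = 13377$ ($j = -9 + 3 \cdot 4462 = -9 + 13386 = 13377$)
$W{\left(f \right)} = 4 f^{2}$ ($W{\left(f \right)} = 2 f 2 f = 4 f^{2}$)
$j - W{\left(3 - -6 \right)} = 13377 - 4 \left(3 - -6\right)^{2} = 13377 - 4 \left(3 + 6\right)^{2} = 13377 - 4 \cdot 9^{2} = 13377 - 4 \cdot 81 = 13377 - 324 = 13053$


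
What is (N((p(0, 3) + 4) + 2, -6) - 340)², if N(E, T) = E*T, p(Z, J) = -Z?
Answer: 141376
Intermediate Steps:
(N((p(0, 3) + 4) + 2, -6) - 340)² = (((-1*0 + 4) + 2)*(-6) - 340)² = (((0 + 4) + 2)*(-6) - 340)² = ((4 + 2)*(-6) - 340)² = (6*(-6) - 340)² = (-36 - 340)² = (-376)² = 141376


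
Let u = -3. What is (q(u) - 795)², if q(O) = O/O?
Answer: 630436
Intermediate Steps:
q(O) = 1
(q(u) - 795)² = (1 - 795)² = (-794)² = 630436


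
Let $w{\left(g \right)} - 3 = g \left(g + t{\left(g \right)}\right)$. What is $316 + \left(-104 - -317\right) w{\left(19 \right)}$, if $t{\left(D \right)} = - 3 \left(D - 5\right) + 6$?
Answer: $-67844$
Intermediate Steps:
$t{\left(D \right)} = 21 - 3 D$ ($t{\left(D \right)} = - 3 \left(-5 + D\right) + 6 = \left(15 - 3 D\right) + 6 = 21 - 3 D$)
$w{\left(g \right)} = 3 + g \left(21 - 2 g\right)$ ($w{\left(g \right)} = 3 + g \left(g - \left(-21 + 3 g\right)\right) = 3 + g \left(21 - 2 g\right)$)
$316 + \left(-104 - -317\right) w{\left(19 \right)} = 316 + \left(-104 - -317\right) \left(3 - 2 \cdot 19^{2} + 21 \cdot 19\right) = 316 + \left(-104 + 317\right) \left(3 - 722 + 399\right) = 316 + 213 \left(3 - 722 + 399\right) = 316 + 213 \left(-320\right) = 316 - 68160 = -67844$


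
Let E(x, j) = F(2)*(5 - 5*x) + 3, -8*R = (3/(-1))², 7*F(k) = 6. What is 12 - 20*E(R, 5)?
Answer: -1611/7 ≈ -230.14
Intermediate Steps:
F(k) = 6/7 (F(k) = (⅐)*6 = 6/7)
R = -9/8 (R = -(3/(-1))²/8 = -(3*(-1))²/8 = -⅛*(-3)² = -⅛*9 = -9/8 ≈ -1.1250)
E(x, j) = 51/7 - 30*x/7 (E(x, j) = 6*(5 - 5*x)/7 + 3 = (30/7 - 30*x/7) + 3 = 51/7 - 30*x/7)
12 - 20*E(R, 5) = 12 - 20*(51/7 - 30/7*(-9/8)) = 12 - 20*(51/7 + 135/28) = 12 - 20*339/28 = 12 - 1695/7 = -1611/7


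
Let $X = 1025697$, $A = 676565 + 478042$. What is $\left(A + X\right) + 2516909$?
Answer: $4697213$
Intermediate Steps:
$A = 1154607$
$\left(A + X\right) + 2516909 = \left(1154607 + 1025697\right) + 2516909 = 2180304 + 2516909 = 4697213$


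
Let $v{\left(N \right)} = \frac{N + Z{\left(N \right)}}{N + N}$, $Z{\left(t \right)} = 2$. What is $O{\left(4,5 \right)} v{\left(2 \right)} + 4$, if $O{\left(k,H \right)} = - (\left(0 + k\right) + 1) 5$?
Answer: $-21$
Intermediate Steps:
$v{\left(N \right)} = \frac{2 + N}{2 N}$ ($v{\left(N \right)} = \frac{N + 2}{N + N} = \frac{2 + N}{2 N}$)
$O{\left(k,H \right)} = -5 - 5 k$ ($O{\left(k,H \right)} = - (k + 1) 5 = - (1 + k) 5 = \left(-1 - k\right) 5 = -5 - 5 k$)
$O{\left(4,5 \right)} v{\left(2 \right)} + 4 = \left(-5 - 20\right) \frac{2 + 2}{2 \cdot 2} + 4 = \left(-5 - 20\right) \frac{1}{2} \cdot \frac{1}{2} \cdot 4 + 4 = \left(-25\right) 1 + 4 = -25 + 4 = -21$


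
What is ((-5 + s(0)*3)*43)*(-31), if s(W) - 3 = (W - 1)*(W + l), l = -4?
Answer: -21328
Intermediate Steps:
s(W) = 3 + (-1 + W)*(-4 + W) (s(W) = 3 + (W - 1)*(W - 4) = 3 + (-1 + W)*(-4 + W))
((-5 + s(0)*3)*43)*(-31) = ((-5 + (7 + 0² - 5*0)*3)*43)*(-31) = ((-5 + (7 + 0 + 0)*3)*43)*(-31) = ((-5 + 7*3)*43)*(-31) = ((-5 + 21)*43)*(-31) = (16*43)*(-31) = 688*(-31) = -21328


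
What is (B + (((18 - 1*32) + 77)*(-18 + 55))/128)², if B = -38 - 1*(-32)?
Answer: 2442969/16384 ≈ 149.11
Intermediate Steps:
B = -6 (B = -38 + 32 = -6)
(B + (((18 - 1*32) + 77)*(-18 + 55))/128)² = (-6 + (((18 - 1*32) + 77)*(-18 + 55))/128)² = (-6 + (((18 - 32) + 77)*37)*(1/128))² = (-6 + ((-14 + 77)*37)*(1/128))² = (-6 + (63*37)*(1/128))² = (-6 + 2331*(1/128))² = (-6 + 2331/128)² = (1563/128)² = 2442969/16384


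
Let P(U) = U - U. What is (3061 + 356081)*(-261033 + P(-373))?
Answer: -93747913686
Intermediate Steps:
P(U) = 0
(3061 + 356081)*(-261033 + P(-373)) = (3061 + 356081)*(-261033 + 0) = 359142*(-261033) = -93747913686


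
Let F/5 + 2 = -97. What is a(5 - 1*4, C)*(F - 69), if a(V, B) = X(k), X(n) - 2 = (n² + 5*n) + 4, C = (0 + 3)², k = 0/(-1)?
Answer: -3384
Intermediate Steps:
F = -495 (F = -10 + 5*(-97) = -10 - 485 = -495)
k = 0 (k = 0*(-1) = 0)
C = 9 (C = 3² = 9)
X(n) = 6 + n² + 5*n (X(n) = 2 + ((n² + 5*n) + 4) = 2 + (4 + n² + 5*n) = 6 + n² + 5*n)
a(V, B) = 6 (a(V, B) = 6 + 0² + 5*0 = 6 + 0 + 0 = 6)
a(5 - 1*4, C)*(F - 69) = 6*(-495 - 69) = 6*(-564) = -3384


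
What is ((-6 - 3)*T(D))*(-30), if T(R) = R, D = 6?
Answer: 1620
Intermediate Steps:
((-6 - 3)*T(D))*(-30) = ((-6 - 3)*6)*(-30) = -9*6*(-30) = -54*(-30) = 1620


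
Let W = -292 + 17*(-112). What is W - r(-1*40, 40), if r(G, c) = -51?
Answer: -2145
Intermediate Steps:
W = -2196 (W = -292 - 1904 = -2196)
W - r(-1*40, 40) = -2196 - 1*(-51) = -2196 + 51 = -2145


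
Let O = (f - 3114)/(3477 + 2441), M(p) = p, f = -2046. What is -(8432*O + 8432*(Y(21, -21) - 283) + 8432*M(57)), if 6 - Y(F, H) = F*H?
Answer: -5492259088/2959 ≈ -1.8561e+6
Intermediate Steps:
Y(F, H) = 6 - F*H
O = -2580/2959 (O = (-2046 - 3114)/(3477 + 2441) = -5160/5918 = -5160*1/5918 = -2580/2959 ≈ -0.87192)
-(8432*O + 8432*(Y(21, -21) - 283) + 8432*M(57)) = -(1400411856/2959 + 8432*((6 - 1*21*(-21)) - 283)) = -(1400411856/2959 + 8432*((6 + 441) - 283)) = -(1400411856/2959 + 8432*(447 - 283)) = -8432/(1/(-2580/2959 + (164 + 57))) = -8432/(1/(-2580/2959 + 221)) = -8432/(1/(651359/2959)) = -8432/2959/651359 = -8432*651359/2959 = -5492259088/2959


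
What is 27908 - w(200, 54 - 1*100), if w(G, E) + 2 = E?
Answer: 27956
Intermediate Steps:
w(G, E) = -2 + E
27908 - w(200, 54 - 1*100) = 27908 - (-2 + (54 - 1*100)) = 27908 - (-2 + (54 - 100)) = 27908 - (-2 - 46) = 27908 - 1*(-48) = 27908 + 48 = 27956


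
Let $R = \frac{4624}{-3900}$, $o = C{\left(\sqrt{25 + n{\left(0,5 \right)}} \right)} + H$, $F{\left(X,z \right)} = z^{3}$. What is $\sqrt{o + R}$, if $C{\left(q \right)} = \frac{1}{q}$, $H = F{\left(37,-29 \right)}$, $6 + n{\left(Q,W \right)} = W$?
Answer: $\frac{\sqrt{-3709747236 + 12675 \sqrt{6}}}{390} \approx 156.17 i$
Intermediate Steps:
$n{\left(Q,W \right)} = -6 + W$
$H = -24389$ ($H = \left(-29\right)^{3} = -24389$)
$o = -24389 + \frac{\sqrt{6}}{12}$ ($o = \frac{1}{\sqrt{25 + \left(-6 + 5\right)}} - 24389 = \frac{1}{\sqrt{25 - 1}} - 24389 = \frac{1}{\sqrt{24}} - 24389 = \frac{1}{2 \sqrt{6}} - 24389 = \frac{\sqrt{6}}{12} - 24389 = -24389 + \frac{\sqrt{6}}{12} \approx -24389.0$)
$R = - \frac{1156}{975}$ ($R = 4624 \left(- \frac{1}{3900}\right) = - \frac{1156}{975} \approx -1.1856$)
$\sqrt{o + R} = \sqrt{\left(-24389 + \frac{\sqrt{6}}{12}\right) - \frac{1156}{975}} = \sqrt{- \frac{23780431}{975} + \frac{\sqrt{6}}{12}}$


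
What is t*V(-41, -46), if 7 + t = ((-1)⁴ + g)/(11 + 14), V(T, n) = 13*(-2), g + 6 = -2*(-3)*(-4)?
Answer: 5304/25 ≈ 212.16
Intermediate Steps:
g = -30 (g = -6 - 2*(-3)*(-4) = -6 + 6*(-4) = -6 - 24 = -30)
V(T, n) = -26
t = -204/25 (t = -7 + ((-1)⁴ - 30)/(11 + 14) = -7 + (1 - 30)/25 = -7 - 29*1/25 = -7 - 29/25 = -204/25 ≈ -8.1600)
t*V(-41, -46) = -204/25*(-26) = 5304/25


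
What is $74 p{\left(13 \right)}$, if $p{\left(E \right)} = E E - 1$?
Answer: $12432$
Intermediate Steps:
$p{\left(E \right)} = -1 + E^{2}$ ($p{\left(E \right)} = E^{2} - 1 = -1 + E^{2}$)
$74 p{\left(13 \right)} = 74 \left(-1 + 13^{2}\right) = 74 \left(-1 + 169\right) = 74 \cdot 168 = 12432$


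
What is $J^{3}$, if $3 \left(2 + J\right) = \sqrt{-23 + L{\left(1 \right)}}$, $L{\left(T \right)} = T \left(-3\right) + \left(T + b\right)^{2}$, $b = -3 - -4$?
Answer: $\frac{20}{3} + \frac{86 i \sqrt{22}}{27} \approx 6.6667 + 14.94 i$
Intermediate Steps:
$b = 1$ ($b = -3 + 4 = 1$)
$L{\left(T \right)} = \left(1 + T\right)^{2} - 3 T$ ($L{\left(T \right)} = T \left(-3\right) + \left(T + 1\right)^{2} = - 3 T + \left(1 + T\right)^{2} = \left(1 + T\right)^{2} - 3 T$)
$J = -2 + \frac{i \sqrt{22}}{3}$ ($J = -2 + \frac{\sqrt{-23 + \left(1 + 1^{2} - 1\right)}}{3} = -2 + \frac{\sqrt{-23 + \left(1 + 1 - 1\right)}}{3} = -2 + \frac{\sqrt{-23 + 1}}{3} = -2 + \frac{\sqrt{-22}}{3} = -2 + \frac{i \sqrt{22}}{3} \approx -2.0 + 1.5635 i$)
$J^{3} = \left(-2 + \frac{i \sqrt{22}}{3}\right)^{3}$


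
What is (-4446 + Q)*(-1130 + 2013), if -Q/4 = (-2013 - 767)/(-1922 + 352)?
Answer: -617335322/157 ≈ -3.9321e+6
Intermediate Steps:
Q = -1112/157 (Q = -4*(-2013 - 767)/(-1922 + 352) = -(-11120)/(-1570) = -(-11120)*(-1)/1570 = -4*278/157 = -1112/157 ≈ -7.0828)
(-4446 + Q)*(-1130 + 2013) = (-4446 - 1112/157)*(-1130 + 2013) = -699134/157*883 = -617335322/157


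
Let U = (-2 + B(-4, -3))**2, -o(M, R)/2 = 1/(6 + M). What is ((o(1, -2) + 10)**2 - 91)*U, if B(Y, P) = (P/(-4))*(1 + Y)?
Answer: 47685/784 ≈ 60.823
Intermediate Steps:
o(M, R) = -2/(6 + M)
B(Y, P) = -P*(1 + Y)/4 (B(Y, P) = (P*(-1/4))*(1 + Y) = (-P/4)*(1 + Y) = -P*(1 + Y)/4)
U = 289/16 (U = (-2 - 1/4*(-3)*(1 - 4))**2 = (-2 - 1/4*(-3)*(-3))**2 = (-2 - 9/4)**2 = (-17/4)**2 = 289/16 ≈ 18.063)
((o(1, -2) + 10)**2 - 91)*U = ((-2/(6 + 1) + 10)**2 - 91)*(289/16) = ((-2/7 + 10)**2 - 91)*(289/16) = ((68/7)**2 - 91)*(289/16) = (4624/49 - 91)*(289/16) = (165/49)*(289/16) = 47685/784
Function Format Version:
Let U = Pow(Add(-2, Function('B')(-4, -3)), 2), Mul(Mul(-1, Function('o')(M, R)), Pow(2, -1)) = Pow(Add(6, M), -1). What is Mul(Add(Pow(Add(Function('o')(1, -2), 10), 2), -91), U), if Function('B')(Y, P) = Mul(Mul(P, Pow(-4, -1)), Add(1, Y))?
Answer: Rational(47685, 784) ≈ 60.823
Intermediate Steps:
Function('o')(M, R) = Mul(-2, Pow(Add(6, M), -1))
Function('B')(Y, P) = Mul(Rational(-1, 4), P, Add(1, Y)) (Function('B')(Y, P) = Mul(Mul(P, Rational(-1, 4)), Add(1, Y)) = Mul(Mul(Rational(-1, 4), P), Add(1, Y)) = Mul(Rational(-1, 4), P, Add(1, Y)))
U = Rational(289, 16) (U = Pow(Add(-2, Mul(Rational(-1, 4), -3, Add(1, -4))), 2) = Pow(Add(-2, Mul(Rational(-1, 4), -3, -3)), 2) = Pow(Add(-2, Rational(-9, 4)), 2) = Pow(Rational(-17, 4), 2) = Rational(289, 16) ≈ 18.063)
Mul(Add(Pow(Add(Function('o')(1, -2), 10), 2), -91), U) = Mul(Add(Pow(Add(Mul(-2, Pow(Add(6, 1), -1)), 10), 2), -91), Rational(289, 16)) = Mul(Add(Pow(Add(Mul(-2, Pow(7, -1)), 10), 2), -91), Rational(289, 16)) = Mul(Add(Pow(Add(Mul(-2, Rational(1, 7)), 10), 2), -91), Rational(289, 16)) = Mul(Add(Pow(Add(Rational(-2, 7), 10), 2), -91), Rational(289, 16)) = Mul(Add(Pow(Rational(68, 7), 2), -91), Rational(289, 16)) = Mul(Add(Rational(4624, 49), -91), Rational(289, 16)) = Mul(Rational(165, 49), Rational(289, 16)) = Rational(47685, 784)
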